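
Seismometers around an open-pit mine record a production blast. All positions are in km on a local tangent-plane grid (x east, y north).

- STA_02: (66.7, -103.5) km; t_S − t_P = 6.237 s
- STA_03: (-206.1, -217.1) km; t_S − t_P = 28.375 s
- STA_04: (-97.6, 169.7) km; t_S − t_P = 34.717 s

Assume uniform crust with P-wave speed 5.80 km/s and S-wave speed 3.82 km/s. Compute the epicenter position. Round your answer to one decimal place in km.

(106.4, -160.9)

Distance from S−P lag: d = Δt · v_P v_S / (v_P − v_S) = Δt · (5.80·3.82)/(5.80−3.82) ≈ 11.1899·Δt.
So d_STA_02 = 69.79, d_STA_03 = 317.51, d_STA_04 = 388.48 km.
Circle about each station: (x − 66.7)² + (y + 103.5)² = 69.79²; (x + 206.1)² + (y + 217.1)² = 317.51²; (x + 97.6)² + (y − 169.7)² = 388.48².
Subtracting the STA_02 equation from the STA_03 and STA_04 equations removes the quadratic terms:
-545.6 x − 227.2 y = -21493.48
-328.6 x + 546.4 y = -122883.36
Solving the 2×2 system: x ≈ 106.4, y ≈ -160.9 km.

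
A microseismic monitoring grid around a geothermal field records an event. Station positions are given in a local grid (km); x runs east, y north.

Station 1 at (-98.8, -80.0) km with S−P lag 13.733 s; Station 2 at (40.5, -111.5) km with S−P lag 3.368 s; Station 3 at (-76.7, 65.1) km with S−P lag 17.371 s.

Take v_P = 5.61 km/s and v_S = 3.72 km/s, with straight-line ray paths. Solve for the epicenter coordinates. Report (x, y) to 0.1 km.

(52.8, -76.4)

Distance from S−P lag: d = Δt · v_P v_S / (v_P − v_S) = Δt · (5.61·3.72)/(5.61−3.72) ≈ 11.0419·Δt.
So d_Station 1 = 151.64, d_Station 2 = 37.19, d_Station 3 = 191.81 km.
Circle about each station: (x + 98.8)² + (y + 80.0)² = 151.64²; (x − 40.5)² + (y + 111.5)² = 37.19²; (x + 76.7)² + (y − 65.1)² = 191.81².
Subtracting the Station 1 equation from the Station 2 and Station 3 equations removes the quadratic terms:
278.6 x − 63.0 y = 19522.65
44.2 x + 290.2 y = -19836.93
Solving the 2×2 system: x ≈ 52.8, y ≈ -76.4 km.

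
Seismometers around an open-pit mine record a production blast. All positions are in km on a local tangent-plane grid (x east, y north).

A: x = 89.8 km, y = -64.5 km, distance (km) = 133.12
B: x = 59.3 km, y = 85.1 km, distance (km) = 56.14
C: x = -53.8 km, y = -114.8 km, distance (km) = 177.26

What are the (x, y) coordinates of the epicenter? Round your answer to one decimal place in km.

Circle about each station: (x − 89.8)² + (y + 64.5)² = 133.12²; (x − 59.3)² + (y − 85.1)² = 56.14²; (x + 53.8)² + (y + 114.8)² = 177.26².
Subtracting the A equation from the B and C equations removes the quadratic terms:
-61.0 x + 299.2 y = 13103.44
-287.2 x − 100.6 y = -9850.98
Solving the 2×2 system: x ≈ 17.7, y ≈ 47.4 km.

x ≈ 17.7 km, y ≈ 47.4 km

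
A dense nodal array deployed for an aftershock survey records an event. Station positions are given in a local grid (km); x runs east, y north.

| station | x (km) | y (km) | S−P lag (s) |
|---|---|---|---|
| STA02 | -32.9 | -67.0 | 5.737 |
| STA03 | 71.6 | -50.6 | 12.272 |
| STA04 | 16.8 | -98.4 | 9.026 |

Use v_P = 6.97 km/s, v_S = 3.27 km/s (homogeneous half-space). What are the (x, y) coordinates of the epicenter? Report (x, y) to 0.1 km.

Distance from S−P lag: d = Δt · v_P v_S / (v_P − v_S) = Δt · (6.97·3.27)/(6.97−3.27) ≈ 6.1600·Δt.
So d_STA02 = 35.34, d_STA03 = 75.60, d_STA04 = 55.60 km.
Circle about each station: (x + 32.9)² + (y + 67.0)² = 35.34²; (x − 71.6)² + (y + 50.6)² = 75.60²; (x − 16.8)² + (y + 98.4)² = 55.60².
Subtracting pairs of circle equations eliminates x²+y² and gives linear equations (the radical axes):
209.0 x + 32.8 y = -2350.93
99.4 x − 62.8 y = 2550.95
Solving the 2×2 system: x ≈ -3.9, y ≈ -46.8 km.

(-3.9, -46.8)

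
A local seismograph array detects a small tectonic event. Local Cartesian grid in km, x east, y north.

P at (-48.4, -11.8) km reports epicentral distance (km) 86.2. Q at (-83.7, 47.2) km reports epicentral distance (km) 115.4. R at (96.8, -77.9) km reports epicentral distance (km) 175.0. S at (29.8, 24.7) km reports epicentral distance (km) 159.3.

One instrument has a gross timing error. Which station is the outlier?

Solve using three stations at a time. Using P, R, S (subtract circle equations pairwise → linear system) gives (x, y) ≈ (-77.6, -93.0).
Distances from that point to each station vs reported:
  P: calculated 86.3 vs reported 86.2 → residual 0.1 km
  Q: calculated 140.4 vs reported 115.4 → residual 25.0 km
  R: calculated 175.1 vs reported 175.0 → residual 0.1 km
  S: calculated 159.4 vs reported 159.3 → residual 0.1 km
P, R, S are mutually consistent (residuals ≈ 0); Q is off by 25.0 km.

Q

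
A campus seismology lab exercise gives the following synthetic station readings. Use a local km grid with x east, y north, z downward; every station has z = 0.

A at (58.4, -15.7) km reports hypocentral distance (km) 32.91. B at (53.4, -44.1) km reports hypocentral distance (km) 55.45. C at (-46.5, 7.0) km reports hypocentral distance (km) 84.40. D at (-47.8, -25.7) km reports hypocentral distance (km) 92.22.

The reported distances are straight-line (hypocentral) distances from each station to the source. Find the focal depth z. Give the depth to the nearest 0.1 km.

Each station gives a sphere (x−x_i)² + (y−y_i)² + z² = d_i² (stations at z=0).
Subtracting the A sphere from B and C: z² cancels, leaving linear equations in x and y:
-10.0 x − 56.8 y = -852.31
-209.8 x + 45.4 y = -7486.09
Solving: x ≈ 37.500, y ≈ 8.403 km (keep extra digits for the depth step; rounded: 37.5, 8.4).
Then from the A sphere: z² = 32.91² − (x − 58.4)² − (y + 15.7)² with x = 37.500, y = 8.403, so z ≈ 8.081 ≈ 8.1 km.

z ≈ 8.1 km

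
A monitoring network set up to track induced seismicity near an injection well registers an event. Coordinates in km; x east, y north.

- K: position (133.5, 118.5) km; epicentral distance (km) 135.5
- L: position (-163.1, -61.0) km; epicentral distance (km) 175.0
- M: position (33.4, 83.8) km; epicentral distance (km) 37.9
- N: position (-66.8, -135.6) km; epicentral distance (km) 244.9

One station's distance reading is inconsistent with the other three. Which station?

Solve using three stations at a time. Using K, M, N (subtract circle equations pairwise → linear system) gives (x, y) ≈ (-0.8, 100.2).
Distances from that point to each station vs reported:
  K: calculated 135.5 vs reported 135.5 → residual 0.0 km
  L: calculated 228.8 vs reported 175.0 → residual 53.8 km
  M: calculated 37.9 vs reported 37.9 → residual 0.0 km
  N: calculated 244.9 vs reported 244.9 → residual 0.0 km
K, M, N are mutually consistent (residuals ≈ 0); L is off by 53.8 km.

L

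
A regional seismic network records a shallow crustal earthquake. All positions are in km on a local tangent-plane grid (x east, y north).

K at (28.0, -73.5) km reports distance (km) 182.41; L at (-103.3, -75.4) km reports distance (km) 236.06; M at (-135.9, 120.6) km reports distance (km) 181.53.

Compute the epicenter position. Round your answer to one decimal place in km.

Circle about each station: (x − 28.0)² + (y + 73.5)² = 182.41²; (x + 103.3)² + (y + 75.4)² = 236.06²; (x + 135.9)² + (y − 120.6)² = 181.53².
Subtracting pairs of circle equations eliminates x²+y² and gives linear equations (the radical axes):
-262.6 x − 3.8 y = -12281.12
-327.8 x + 388.2 y = 27147.19
Solving the 2×2 system: x ≈ 45.2, y ≈ 108.1 km.
Check against K (with the unrounded x, y): √((x − 28.0)²+(y + 73.5)²) = 182.41 ≈ 182.41 km. ✓

x ≈ 45.2 km, y ≈ 108.1 km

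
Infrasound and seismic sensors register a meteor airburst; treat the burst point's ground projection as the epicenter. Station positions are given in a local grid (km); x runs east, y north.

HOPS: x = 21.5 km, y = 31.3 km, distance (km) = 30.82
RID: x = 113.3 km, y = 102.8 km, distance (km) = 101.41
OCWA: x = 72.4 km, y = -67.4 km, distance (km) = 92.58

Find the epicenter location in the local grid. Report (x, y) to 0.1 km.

51.1 km east, 22.7 km north

Circle about each station: (x − 21.5)² + (y − 31.3)² = 30.82²; (x − 113.3)² + (y − 102.8)² = 101.41²; (x − 72.4)² + (y + 67.4)² = 92.58².
Subtracting the HOPS equation from the RID and OCWA equations removes the quadratic terms:
183.6 x + 143.0 y = 12628.67
101.8 x − 197.4 y = 721.40
Solving the 2×2 system: x ≈ 51.1, y ≈ 22.7 km.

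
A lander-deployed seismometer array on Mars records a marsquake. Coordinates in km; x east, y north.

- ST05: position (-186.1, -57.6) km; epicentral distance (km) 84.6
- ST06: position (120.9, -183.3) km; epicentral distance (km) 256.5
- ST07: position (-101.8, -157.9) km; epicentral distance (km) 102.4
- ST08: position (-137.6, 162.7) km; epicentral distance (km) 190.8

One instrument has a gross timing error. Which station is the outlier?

Solve using three stations at a time. Using ST05, ST06, ST07 (subtract circle equations pairwise → linear system) gives (x, y) ≈ (-101.5, -55.5).
Distances from that point to each station vs reported:
  ST05: calculated 84.6 vs reported 84.6 → residual 0.0 km
  ST06: calculated 256.5 vs reported 256.5 → residual 0.0 km
  ST07: calculated 102.4 vs reported 102.4 → residual 0.0 km
  ST08: calculated 221.1 vs reported 190.8 → residual 30.3 km
ST05, ST06, ST07 are mutually consistent (residuals ≈ 0); ST08 is off by 30.3 km.

ST08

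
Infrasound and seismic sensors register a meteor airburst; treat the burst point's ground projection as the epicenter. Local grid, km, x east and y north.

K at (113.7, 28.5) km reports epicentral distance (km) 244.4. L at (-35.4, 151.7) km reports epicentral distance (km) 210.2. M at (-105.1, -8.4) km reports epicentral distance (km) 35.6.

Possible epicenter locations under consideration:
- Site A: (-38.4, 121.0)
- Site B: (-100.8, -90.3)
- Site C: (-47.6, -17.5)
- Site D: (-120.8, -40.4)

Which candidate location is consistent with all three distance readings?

For each candidate, compare |candidate − station| to the reported distance:
Site A: residuals K 66.4, L 179.4, M 110.0 → max 179.4 km
Site B: residuals K 0.8, L 40.5, M 46.4 → max 46.4 km
Site C: residuals K 76.7, L 40.6, M 22.6 → max 76.7 km
Site D: residuals K 0.0, L 0.0, M 0.0 → max 0.0 km
Only Site D has all residuals ≈ 0.

Site D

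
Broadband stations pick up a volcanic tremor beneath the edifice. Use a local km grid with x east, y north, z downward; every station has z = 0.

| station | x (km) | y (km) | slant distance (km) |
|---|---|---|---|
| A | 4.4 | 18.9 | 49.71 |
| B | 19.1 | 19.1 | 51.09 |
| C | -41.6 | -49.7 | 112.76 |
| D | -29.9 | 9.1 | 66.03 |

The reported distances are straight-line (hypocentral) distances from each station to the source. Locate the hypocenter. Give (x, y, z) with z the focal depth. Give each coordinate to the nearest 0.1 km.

Each station gives a sphere (x−x_i)² + (y−y_i)² + z² = d_i² (stations at z=0).
Subtracting the A sphere from B and C: z² cancels, leaving linear equations in x and y:
29.4 x + 0.4 y = 213.95
-92.0 x − 137.2 y = -6419.65
Solving: x ≈ 6.702, y ≈ 42.297 km (keep extra digits for the depth step; rounded: 6.7, 42.3).
Then from the A sphere: z² = 49.71² − (x − 4.4)² − (y − 18.9)² with x = 6.702, y = 42.297, so z ≈ 43.799 ≈ 43.8 km.

x ≈ 6.7 km, y ≈ 42.3 km, depth ≈ 43.8 km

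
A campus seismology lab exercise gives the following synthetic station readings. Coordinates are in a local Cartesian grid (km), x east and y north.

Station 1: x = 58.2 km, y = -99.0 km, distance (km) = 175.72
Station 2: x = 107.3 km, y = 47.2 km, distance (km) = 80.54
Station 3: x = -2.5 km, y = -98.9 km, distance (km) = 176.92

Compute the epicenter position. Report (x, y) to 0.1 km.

Circle about each station: (x − 58.2)² + (y + 99.0)² = 175.72²; (x − 107.3)² + (y − 47.2)² = 80.54²; (x + 2.5)² + (y + 98.9)² = 176.92².
Subtracting the Station 1 equation from the Station 2 and Station 3 equations removes the quadratic terms:
98.2 x + 292.4 y = 24943.72
-121.4 x + 0.2 y = -3823.95
Solving the 2×2 system: x ≈ 31.6, y ≈ 74.7 km.
Check against Station 1 (with the unrounded x, y): √((x − 58.2)²+(y + 99.0)²) = 175.71 ≈ 175.72 km. ✓

x ≈ 31.6 km, y ≈ 74.7 km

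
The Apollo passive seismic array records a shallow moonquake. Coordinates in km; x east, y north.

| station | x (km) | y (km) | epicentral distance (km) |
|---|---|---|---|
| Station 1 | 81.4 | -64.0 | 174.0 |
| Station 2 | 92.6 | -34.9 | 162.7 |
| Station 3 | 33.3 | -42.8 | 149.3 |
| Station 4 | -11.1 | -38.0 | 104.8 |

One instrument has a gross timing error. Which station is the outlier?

Solve using three stations at a time. Using Station 1, Station 2, Station 4 (subtract circle equations pairwise → linear system) gives (x, y) ≈ (-36.9, 63.6).
Distances from that point to each station vs reported:
  Station 1: calculated 174.0 vs reported 174.0 → residual 0.0 km
  Station 2: calculated 162.7 vs reported 162.7 → residual 0.0 km
  Station 3: calculated 127.5 vs reported 149.3 → residual 21.8 km
  Station 4: calculated 104.8 vs reported 104.8 → residual 0.0 km
Station 1, Station 2, Station 4 are mutually consistent (residuals ≈ 0); Station 3 is off by 21.8 km.

Station 3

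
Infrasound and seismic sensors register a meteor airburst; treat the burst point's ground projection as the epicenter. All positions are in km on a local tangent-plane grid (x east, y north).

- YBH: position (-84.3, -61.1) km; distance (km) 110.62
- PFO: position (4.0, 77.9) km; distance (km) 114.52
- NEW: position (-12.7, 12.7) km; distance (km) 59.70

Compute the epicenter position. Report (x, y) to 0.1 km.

(23.2, -35.0)

Circle about each station: (x + 84.3)² + (y + 61.1)² = 110.62²; (x − 4.0)² + (y − 77.9)² = 114.52²; (x + 12.7)² + (y − 12.7)² = 59.70².
Subtracting the YBH equation from the PFO and NEW equations removes the quadratic terms:
176.6 x + 278.0 y = -5633.34
143.2 x + 147.6 y = -1844.43
Solving the 2×2 system: x ≈ 23.2, y ≈ -35.0 km.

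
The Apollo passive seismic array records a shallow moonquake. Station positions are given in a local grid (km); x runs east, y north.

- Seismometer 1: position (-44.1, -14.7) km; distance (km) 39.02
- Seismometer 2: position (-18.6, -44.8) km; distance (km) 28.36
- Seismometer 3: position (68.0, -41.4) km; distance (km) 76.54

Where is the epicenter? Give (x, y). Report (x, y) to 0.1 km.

Circle about each station: (x + 44.1)² + (y + 14.7)² = 39.02²; (x + 18.6)² + (y + 44.8)² = 28.36²; (x − 68.0)² + (y + 41.4)² = 76.54².
Subtracting the Seismometer 1 equation from the Seismometer 2 and Seismometer 3 equations removes the quadratic terms:
51.0 x − 60.2 y = 910.37
224.2 x − 53.4 y = -158.75
Solving the 2×2 system: x ≈ -5.4, y ≈ -19.7 km.

(-5.4, -19.7)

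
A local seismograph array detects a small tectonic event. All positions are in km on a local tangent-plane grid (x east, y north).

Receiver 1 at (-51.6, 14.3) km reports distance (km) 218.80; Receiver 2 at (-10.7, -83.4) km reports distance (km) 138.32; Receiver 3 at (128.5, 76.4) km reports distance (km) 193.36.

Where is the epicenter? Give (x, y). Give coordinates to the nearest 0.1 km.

(123.5, -116.9)

Circle about each station: (x + 51.6)² + (y − 14.3)² = 218.80²; (x + 10.7)² + (y + 83.4)² = 138.32²; (x − 128.5)² + (y − 76.4)² = 193.36².
Subtracting the Receiver 1 equation from the Receiver 2 and Receiver 3 equations removes the quadratic terms:
81.8 x − 195.4 y = 32944.02
360.2 x + 124.2 y = 29967.51
Solving the 2×2 system: x ≈ 123.5, y ≈ -116.9 km.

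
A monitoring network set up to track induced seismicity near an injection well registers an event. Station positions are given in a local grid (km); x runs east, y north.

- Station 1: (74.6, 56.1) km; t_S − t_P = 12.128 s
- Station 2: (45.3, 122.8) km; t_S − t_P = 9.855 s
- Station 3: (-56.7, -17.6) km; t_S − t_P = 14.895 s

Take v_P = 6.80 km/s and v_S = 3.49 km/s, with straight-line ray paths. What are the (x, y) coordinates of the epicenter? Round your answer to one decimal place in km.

x ≈ -9.5 km, y ≈ 78.2 km

Distance from S−P lag: d = Δt · v_P v_S / (v_P − v_S) = Δt · (6.80·3.49)/(6.80−3.49) ≈ 7.1698·Δt.
So d_Station 1 = 86.96, d_Station 2 = 70.66, d_Station 3 = 106.79 km.
Circle about each station: (x − 74.6)² + (y − 56.1)² = 86.96²; (x − 45.3)² + (y − 122.8)² = 70.66²; (x + 56.7)² + (y + 17.6)² = 106.79².
Subtracting the Station 1 equation from the Station 2 and Station 3 equations removes the quadratic terms:
-58.6 x + 133.4 y = 10988.77
-262.6 x − 147.4 y = -9029.78
Solving the 2×2 system: x ≈ -9.5, y ≈ 78.2 km.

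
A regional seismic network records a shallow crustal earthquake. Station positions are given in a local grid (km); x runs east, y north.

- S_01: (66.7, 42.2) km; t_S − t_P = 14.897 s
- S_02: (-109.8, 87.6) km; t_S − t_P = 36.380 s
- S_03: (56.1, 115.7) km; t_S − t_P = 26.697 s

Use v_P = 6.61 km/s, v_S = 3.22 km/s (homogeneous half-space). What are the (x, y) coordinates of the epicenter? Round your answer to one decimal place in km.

(71.6, -51.2)

Distance from S−P lag: d = Δt · v_P v_S / (v_P − v_S) = Δt · (6.61·3.22)/(6.61−3.22) ≈ 6.2785·Δt.
So d_S_01 = 93.53, d_S_02 = 228.41, d_S_03 = 167.62 km.
Circle about each station: (x − 66.7)² + (y − 42.2)² = 93.53²; (x + 109.8)² + (y − 87.6)² = 228.41²; (x − 56.1)² + (y − 115.7)² = 167.62².
Subtracting the S_01 equation from the S_02 and S_03 equations removes the quadratic terms:
-353.0 x + 90.8 y = -29923.20
-21.2 x + 147.0 y = -9044.63
Solving the 2×2 system: x ≈ 71.6, y ≈ -51.2 km.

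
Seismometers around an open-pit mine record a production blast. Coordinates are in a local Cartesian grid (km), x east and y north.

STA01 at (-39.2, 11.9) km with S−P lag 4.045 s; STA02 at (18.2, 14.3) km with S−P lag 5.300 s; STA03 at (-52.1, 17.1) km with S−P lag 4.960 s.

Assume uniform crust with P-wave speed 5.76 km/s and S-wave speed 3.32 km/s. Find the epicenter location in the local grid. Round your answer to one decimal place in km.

(-17.7, 35.2)

Distance from S−P lag: d = Δt · v_P v_S / (v_P − v_S) = Δt · (5.76·3.32)/(5.76−3.32) ≈ 7.8374·Δt.
So d_STA01 = 31.70, d_STA02 = 41.54, d_STA03 = 38.87 km.
Circle about each station: (x + 39.2)² + (y − 11.9)² = 31.70²; (x − 18.2)² + (y − 14.3)² = 41.54²; (x + 52.1)² + (y − 17.1)² = 38.87².
Subtracting the STA01 equation from the STA02 and STA03 equations removes the quadratic terms:
114.8 x + 4.8 y = -1863.20
-25.8 x + 10.4 y = 822.58
Solving the 2×2 system: x ≈ -17.7, y ≈ 35.2 km.
Check against STA01 (with the unrounded x, y): √((x + 39.2)²+(y − 11.9)²) = 31.69 ≈ 31.70 km. ✓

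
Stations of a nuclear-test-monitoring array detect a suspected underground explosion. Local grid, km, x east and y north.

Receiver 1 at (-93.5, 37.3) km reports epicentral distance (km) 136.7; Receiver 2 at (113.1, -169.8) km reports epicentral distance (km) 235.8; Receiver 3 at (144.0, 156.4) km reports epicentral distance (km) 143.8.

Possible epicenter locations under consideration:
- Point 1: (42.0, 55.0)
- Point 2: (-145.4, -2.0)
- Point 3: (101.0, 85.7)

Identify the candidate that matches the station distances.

Point 1

For each candidate, compare |candidate − station| to the reported distance:
Point 1: residuals Receiver 1 0.0, Receiver 2 0.0, Receiver 3 0.0 → max 0.0 km
Point 2: residuals Receiver 1 71.6, Receiver 2 72.4, Receiver 3 186.1 → max 186.1 km
Point 3: residuals Receiver 1 63.7, Receiver 2 20.0, Receiver 3 61.1 → max 63.7 km
Only Point 1 has all residuals ≈ 0.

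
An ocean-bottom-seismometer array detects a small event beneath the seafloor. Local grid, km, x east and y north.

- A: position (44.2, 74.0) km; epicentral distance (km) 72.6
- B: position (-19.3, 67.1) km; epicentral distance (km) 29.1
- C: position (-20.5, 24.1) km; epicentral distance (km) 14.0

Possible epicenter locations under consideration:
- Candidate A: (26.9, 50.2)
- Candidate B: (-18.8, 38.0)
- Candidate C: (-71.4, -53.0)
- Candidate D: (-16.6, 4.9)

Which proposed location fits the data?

Candidate B

For each candidate, compare |candidate − station| to the reported distance:
Candidate A: residuals A 43.2, B 20.1, C 40.1 → max 43.2 km
Candidate B: residuals A 0.0, B 0.0, C 0.0 → max 0.0 km
Candidate C: residuals A 99.1, B 101.8, C 78.4 → max 101.8 km
Candidate D: residuals A 19.4, B 33.2, C 5.6 → max 33.2 km
Only Candidate B has all residuals ≈ 0.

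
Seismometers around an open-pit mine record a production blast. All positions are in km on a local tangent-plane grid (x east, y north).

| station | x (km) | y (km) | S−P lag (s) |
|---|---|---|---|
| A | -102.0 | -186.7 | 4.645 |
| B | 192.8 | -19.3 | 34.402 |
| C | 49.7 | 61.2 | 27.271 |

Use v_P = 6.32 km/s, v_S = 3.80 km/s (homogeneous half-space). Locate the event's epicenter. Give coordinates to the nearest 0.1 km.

Distance from S−P lag: d = Δt · v_P v_S / (v_P − v_S) = Δt · (6.32·3.80)/(6.32−3.80) ≈ 9.5302·Δt.
So d_A = 44.27, d_B = 327.86, d_C = 259.90 km.
Circle about each station: (x + 102.0)² + (y + 186.7)² = 44.27²; (x − 192.8)² + (y + 19.3)² = 327.86²; (x − 49.7)² + (y − 61.2)² = 259.90².
Subtracting pairs of circle equations eliminates x²+y² and gives linear equations (the radical axes):
589.6 x + 334.8 y = -113248.91
303.4 x + 495.8 y = -104633.54
Solving the 2×2 system: x ≈ -110.7, y ≈ -143.3 km.
Check against A (with the unrounded x, y): √((x + 102.0)²+(y + 186.7)²) = 44.27 ≈ 44.27 km. ✓

(-110.7, -143.3)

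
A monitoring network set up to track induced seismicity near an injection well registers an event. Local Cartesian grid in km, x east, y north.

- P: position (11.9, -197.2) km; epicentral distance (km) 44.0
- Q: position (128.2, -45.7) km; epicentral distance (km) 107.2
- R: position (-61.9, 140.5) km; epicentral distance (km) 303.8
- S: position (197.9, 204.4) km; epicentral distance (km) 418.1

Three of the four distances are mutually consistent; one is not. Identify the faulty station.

Solve using three stations at a time. Using P, R, S (subtract circle equations pairwise → linear system) gives (x, y) ≈ (-9.3, -158.7).
Distances from that point to each station vs reported:
  P: calculated 44.0 vs reported 44.0 → residual 0.0 km
  Q: calculated 178.0 vs reported 107.2 → residual 70.8 km
  R: calculated 303.8 vs reported 303.8 → residual 0.0 km
  S: calculated 418.1 vs reported 418.1 → residual 0.0 km
P, R, S are mutually consistent (residuals ≈ 0); Q is off by 70.8 km.

Q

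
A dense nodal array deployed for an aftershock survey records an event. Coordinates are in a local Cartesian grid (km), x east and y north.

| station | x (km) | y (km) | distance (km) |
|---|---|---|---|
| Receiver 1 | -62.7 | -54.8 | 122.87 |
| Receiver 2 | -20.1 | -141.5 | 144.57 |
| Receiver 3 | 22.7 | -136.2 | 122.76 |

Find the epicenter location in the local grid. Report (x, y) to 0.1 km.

Circle about each station: (x + 62.7)² + (y + 54.8)² = 122.87²; (x + 20.1)² + (y + 141.5)² = 144.57²; (x − 22.7)² + (y + 136.2)² = 122.76².
Subtracting pairs of circle equations eliminates x²+y² and gives linear equations (the radical axes):
85.2 x − 173.4 y = 7688.48
170.8 x − 162.8 y = 12158.42
Solving the 2×2 system: x ≈ 54.4, y ≈ -17.6 km.

54.4 km east, -17.6 km north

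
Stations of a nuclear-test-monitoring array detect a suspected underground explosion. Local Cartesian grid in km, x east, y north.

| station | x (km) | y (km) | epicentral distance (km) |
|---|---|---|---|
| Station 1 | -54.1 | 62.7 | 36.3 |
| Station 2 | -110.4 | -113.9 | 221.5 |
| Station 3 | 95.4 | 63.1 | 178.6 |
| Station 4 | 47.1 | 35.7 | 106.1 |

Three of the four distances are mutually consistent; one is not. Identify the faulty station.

Station 3

Solve using three stations at a time. Using Station 1, Station 2, Station 4 (subtract circle equations pairwise → linear system) gives (x, y) ≈ (-40.1, 96.1).
Distances from that point to each station vs reported:
  Station 1: calculated 36.3 vs reported 36.3 → residual 0.0 km
  Station 2: calculated 221.5 vs reported 221.5 → residual 0.0 km
  Station 3: calculated 139.5 vs reported 178.6 → residual 39.1 km
  Station 4: calculated 106.1 vs reported 106.1 → residual 0.0 km
Station 1, Station 2, Station 4 are mutually consistent (residuals ≈ 0); Station 3 is off by 39.1 km.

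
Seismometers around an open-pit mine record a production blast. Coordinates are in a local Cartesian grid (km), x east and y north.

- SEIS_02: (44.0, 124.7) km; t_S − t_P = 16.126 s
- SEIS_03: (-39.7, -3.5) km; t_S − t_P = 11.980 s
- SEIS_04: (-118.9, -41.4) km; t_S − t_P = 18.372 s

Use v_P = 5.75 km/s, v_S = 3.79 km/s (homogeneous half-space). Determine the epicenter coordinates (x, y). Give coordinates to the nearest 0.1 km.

85.2 km east, -49.8 km north

Distance from S−P lag: d = Δt · v_P v_S / (v_P − v_S) = Δt · (5.75·3.79)/(5.75−3.79) ≈ 11.1186·Δt.
So d_SEIS_02 = 179.30, d_SEIS_03 = 133.20, d_SEIS_04 = 204.27 km.
Circle about each station: (x − 44.0)² + (y − 124.7)² = 179.30²; (x + 39.7)² + (y + 3.5)² = 133.20²; (x + 118.9)² + (y + 41.4)² = 204.27².
Subtracting pairs of circle equations eliminates x²+y² and gives linear equations (the radical axes):
-167.4 x − 256.4 y = -1491.50
-325.8 x − 332.2 y = -11212.66
Solving the 2×2 system: x ≈ 85.2, y ≈ -49.8 km.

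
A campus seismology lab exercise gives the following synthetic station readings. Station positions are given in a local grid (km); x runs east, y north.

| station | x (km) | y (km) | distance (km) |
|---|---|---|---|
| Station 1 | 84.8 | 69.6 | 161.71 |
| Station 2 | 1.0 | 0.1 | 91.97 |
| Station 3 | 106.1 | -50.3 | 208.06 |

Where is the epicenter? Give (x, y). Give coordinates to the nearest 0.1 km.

Circle about each station: (x − 84.8)² + (y − 69.6)² = 161.71²; (x − 1.0)² + (y − 0.1)² = 91.97²; (x − 106.1)² + (y + 50.3)² = 208.06².
Subtracting the Station 1 equation from the Station 2 and Station 3 equations removes the quadratic terms:
-167.6 x − 139.0 y = 5657.45
42.6 x − 239.8 y = -15386.74
Solving the 2×2 system: x ≈ -75.8, y ≈ 50.7 km.

(-75.8, 50.7)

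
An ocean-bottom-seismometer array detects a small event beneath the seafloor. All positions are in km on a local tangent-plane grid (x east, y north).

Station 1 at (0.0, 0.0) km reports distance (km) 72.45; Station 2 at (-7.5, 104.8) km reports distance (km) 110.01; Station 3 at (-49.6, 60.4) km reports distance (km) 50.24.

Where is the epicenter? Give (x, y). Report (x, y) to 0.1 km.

(-70.9, 14.9)

Circle about each station: x² + y² = 72.45²; (x + 7.5)² + (y − 104.8)² = 110.01²; (x + 49.6)² + (y − 60.4)² = 50.24².
Subtracting the Station 1 equation from the Station 2 and Station 3 equations removes the quadratic terms:
-15.0 x + 209.6 y = 4186.09
-99.2 x + 120.8 y = 8833.26
Solving the 2×2 system: x ≈ -70.9, y ≈ 14.9 km.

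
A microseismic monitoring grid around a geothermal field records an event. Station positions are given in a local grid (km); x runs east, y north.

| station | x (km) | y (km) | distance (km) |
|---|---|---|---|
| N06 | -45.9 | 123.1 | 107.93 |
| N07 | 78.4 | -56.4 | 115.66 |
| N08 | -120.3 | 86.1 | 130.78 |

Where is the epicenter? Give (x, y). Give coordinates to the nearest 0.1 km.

-5.8 km east, 22.9 km north

Circle about each station: (x + 45.9)² + (y − 123.1)² = 107.93²; (x − 78.4)² + (y + 56.4)² = 115.66²; (x + 120.3)² + (y − 86.1)² = 130.78².
Subtracting the N06 equation from the N07 and N08 equations removes the quadratic terms:
248.6 x − 359.0 y = -9661.25
-148.8 x − 74.0 y = -829.64
Solving the 2×2 system: x ≈ -5.8, y ≈ 22.9 km.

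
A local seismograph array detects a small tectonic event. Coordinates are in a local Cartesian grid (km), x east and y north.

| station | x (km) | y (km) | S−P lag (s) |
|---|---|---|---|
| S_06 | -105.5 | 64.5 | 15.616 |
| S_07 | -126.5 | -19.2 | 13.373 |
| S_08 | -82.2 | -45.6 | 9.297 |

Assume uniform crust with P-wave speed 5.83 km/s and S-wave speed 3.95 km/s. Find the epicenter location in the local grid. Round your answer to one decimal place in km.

28.6 km east, -71.9 km north

Distance from S−P lag: d = Δt · v_P v_S / (v_P − v_S) = Δt · (5.83·3.95)/(5.83−3.95) ≈ 12.2492·Δt.
So d_S_06 = 191.28, d_S_07 = 163.81, d_S_08 = 113.88 km.
Circle about each station: (x + 105.5)² + (y − 64.5)² = 191.28²; (x + 126.5)² + (y + 19.2)² = 163.81²; (x + 82.2)² + (y + 45.6)² = 113.88².
Subtracting the S_06 equation from the S_07 and S_08 equations removes the quadratic terms:
-42.0 x − 167.4 y = 10834.71
46.6 x − 220.2 y = 17165.08
Solving the 2×2 system: x ≈ 28.6, y ≈ -71.9 km.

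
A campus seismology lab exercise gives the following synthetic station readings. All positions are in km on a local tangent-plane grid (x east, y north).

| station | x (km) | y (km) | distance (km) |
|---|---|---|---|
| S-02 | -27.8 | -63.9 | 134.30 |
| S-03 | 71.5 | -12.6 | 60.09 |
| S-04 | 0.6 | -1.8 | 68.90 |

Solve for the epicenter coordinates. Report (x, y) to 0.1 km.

x ≈ 51.9 km, y ≈ 44.2 km

Circle about each station: (x + 27.8)² + (y + 63.9)² = 134.30²; (x − 71.5)² + (y + 12.6)² = 60.09²; (x − 0.6)² + (y + 1.8)² = 68.90².
Subtracting the S-02 equation from the S-03 and S-04 equations removes the quadratic terms:
198.6 x + 102.6 y = 14840.64
56.8 x + 124.2 y = 8436.83
Solving the 2×2 system: x ≈ 51.9, y ≈ 44.2 km.
Check against S-02 (with the unrounded x, y): √((x + 27.8)²+(y + 63.9)²) = 134.30 ≈ 134.30 km. ✓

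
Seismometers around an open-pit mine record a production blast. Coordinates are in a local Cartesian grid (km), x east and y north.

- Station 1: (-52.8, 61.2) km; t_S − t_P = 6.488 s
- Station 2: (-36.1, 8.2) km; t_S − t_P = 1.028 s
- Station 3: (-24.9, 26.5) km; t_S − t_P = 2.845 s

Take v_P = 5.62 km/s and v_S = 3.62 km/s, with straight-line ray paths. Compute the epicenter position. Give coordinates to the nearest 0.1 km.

(-32.2, -1.5)

Distance from S−P lag: d = Δt · v_P v_S / (v_P − v_S) = Δt · (5.62·3.62)/(5.62−3.62) ≈ 10.1722·Δt.
So d_Station 1 = 66.00, d_Station 2 = 10.46, d_Station 3 = 28.94 km.
Circle about each station: (x + 52.8)² + (y − 61.2)² = 66.00²; (x + 36.1)² + (y − 8.2)² = 10.46²; (x + 24.9)² + (y − 26.5)² = 28.94².
Subtracting the Station 1 equation from the Station 2 and Station 3 equations removes the quadratic terms:
33.4 x − 106.0 y = -916.24
55.8 x − 69.4 y = -1692.54
Solving the 2×2 system: x ≈ -32.2, y ≈ -1.5 km.
Check against Station 1 (with the unrounded x, y): √((x + 52.8)²+(y − 61.2)²) = 66.00 ≈ 66.00 km. ✓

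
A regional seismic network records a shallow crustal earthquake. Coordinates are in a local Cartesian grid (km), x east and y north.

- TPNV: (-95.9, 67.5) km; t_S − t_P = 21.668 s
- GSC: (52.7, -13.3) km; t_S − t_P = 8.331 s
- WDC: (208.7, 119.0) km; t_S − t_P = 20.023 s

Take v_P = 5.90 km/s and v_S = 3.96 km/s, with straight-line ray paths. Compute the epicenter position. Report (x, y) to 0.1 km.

x ≈ 105.2 km, y ≈ -98.8 km

Distance from S−P lag: d = Δt · v_P v_S / (v_P − v_S) = Δt · (5.90·3.96)/(5.90−3.96) ≈ 12.0433·Δt.
So d_TPNV = 260.95, d_GSC = 100.33, d_WDC = 241.14 km.
Circle about each station: (x + 95.9)² + (y − 67.5)² = 260.95²; (x − 52.7)² + (y + 13.3)² = 100.33²; (x − 208.7)² + (y − 119.0)² = 241.14².
Subtracting pairs of circle equations eliminates x²+y² and gives linear equations (the radical axes):
297.2 x − 161.6 y = 47229.91
609.2 x + 103.0 y = 53910.03
Solving the 2×2 system: x ≈ 105.2, y ≈ -98.8 km.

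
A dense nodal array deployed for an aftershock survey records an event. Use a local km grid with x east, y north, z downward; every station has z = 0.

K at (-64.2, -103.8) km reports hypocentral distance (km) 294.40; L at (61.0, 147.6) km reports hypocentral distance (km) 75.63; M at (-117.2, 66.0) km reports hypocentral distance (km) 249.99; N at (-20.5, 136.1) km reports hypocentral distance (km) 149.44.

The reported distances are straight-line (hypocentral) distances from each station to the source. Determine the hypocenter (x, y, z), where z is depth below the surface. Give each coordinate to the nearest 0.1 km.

x ≈ 125.3 km, y ≈ 119.7 km, depth ≈ 28.4 km

Each station gives a sphere (x−x_i)² + (y−y_i)² + z² = d_i² (stations at z=0).
Subtracting the K sphere from L and M: z² cancels, leaving linear equations in x and y:
250.4 x + 502.8 y = 91562.14
-106.0 x + 339.6 y = 27372.12
Solving: x ≈ 125.291, y ≈ 119.708 km (keep extra digits for the depth step; rounded: 125.3, 119.7).
Then from the K sphere: z² = 294.40² − (x + 64.2)² − (y + 103.8)² with x = 125.291, y = 119.708, so z ≈ 28.438 ≈ 28.4 km.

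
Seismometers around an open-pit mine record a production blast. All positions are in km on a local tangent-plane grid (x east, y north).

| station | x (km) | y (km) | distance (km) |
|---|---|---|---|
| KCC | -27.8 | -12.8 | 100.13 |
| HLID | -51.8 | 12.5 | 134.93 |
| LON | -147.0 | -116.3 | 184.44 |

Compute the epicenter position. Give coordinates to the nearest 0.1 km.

x ≈ 35.6 km, y ≈ -90.3 km

Circle about each station: (x + 27.8)² + (y + 12.8)² = 100.13²; (x + 51.8)² + (y − 12.5)² = 134.93²; (x + 147.0)² + (y + 116.3)² = 184.44².
Subtracting the KCC equation from the HLID and LON equations removes the quadratic terms:
-48.0 x + 50.6 y = -6277.28
-238.4 x − 207.0 y = 10205.91
Solving the 2×2 system: x ≈ 35.6, y ≈ -90.3 km.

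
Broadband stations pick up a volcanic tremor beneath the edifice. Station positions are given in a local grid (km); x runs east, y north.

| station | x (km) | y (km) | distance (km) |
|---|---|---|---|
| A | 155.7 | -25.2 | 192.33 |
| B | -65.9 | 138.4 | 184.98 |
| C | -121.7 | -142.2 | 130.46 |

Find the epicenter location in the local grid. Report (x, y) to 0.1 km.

(-35.7, -44.1)

Circle about each station: (x − 155.7)² + (y + 25.2)² = 192.33²; (x + 65.9)² + (y − 138.4)² = 184.98²; (x + 121.7)² + (y + 142.2)² = 130.46².
Subtracting the A equation from the B and C equations removes the quadratic terms:
-443.2 x + 327.2 y = 1393.07
-554.8 x − 234.0 y = 30125.22
Solving the 2×2 system: x ≈ -35.7, y ≈ -44.1 km.
Check against A (with the unrounded x, y): √((x − 155.7)²+(y + 25.2)²) = 192.33 ≈ 192.33 km. ✓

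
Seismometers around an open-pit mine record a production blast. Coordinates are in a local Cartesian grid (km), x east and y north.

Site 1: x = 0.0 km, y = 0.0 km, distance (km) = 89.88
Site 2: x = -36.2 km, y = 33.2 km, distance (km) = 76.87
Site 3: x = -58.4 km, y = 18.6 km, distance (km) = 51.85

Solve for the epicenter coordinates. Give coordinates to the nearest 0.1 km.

Circle about each station: x² + y² = 89.88²; (x + 36.2)² + (y − 33.2)² = 76.87²; (x + 58.4)² + (y − 18.6)² = 51.85².
Subtracting the Site 1 equation from the Site 2 and Site 3 equations removes the quadratic terms:
-72.4 x + 66.4 y = 4582.10
-116.8 x + 37.2 y = 9146.51
Solving the 2×2 system: x ≈ -86.3, y ≈ -25.1 km.
Check against Site 1 (with the unrounded x, y): √(x²+y²) = 89.87 ≈ 89.88 km. ✓

x ≈ -86.3 km, y ≈ -25.1 km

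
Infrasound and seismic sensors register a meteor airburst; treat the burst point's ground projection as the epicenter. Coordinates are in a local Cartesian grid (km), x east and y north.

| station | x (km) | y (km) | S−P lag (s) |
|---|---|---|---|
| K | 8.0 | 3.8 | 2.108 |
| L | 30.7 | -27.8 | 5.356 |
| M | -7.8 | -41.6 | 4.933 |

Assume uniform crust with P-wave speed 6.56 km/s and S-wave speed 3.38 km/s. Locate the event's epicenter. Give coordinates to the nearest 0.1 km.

Distance from S−P lag: d = Δt · v_P v_S / (v_P − v_S) = Δt · (6.56·3.38)/(6.56−3.38) ≈ 6.9726·Δt.
So d_K = 14.70, d_L = 37.35, d_M = 34.40 km.
Circle about each station: (x − 8.0)² + (y − 3.8)² = 14.70²; (x − 30.7)² + (y + 27.8)² = 37.35²; (x + 7.8)² + (y + 41.6)² = 34.40².
Subtracting pairs of circle equations eliminates x²+y² and gives linear equations (the radical axes):
45.4 x − 63.2 y = 457.96
-31.6 x − 90.8 y = 745.69
Solving the 2×2 system: x ≈ -0.9, y ≈ -7.9 km.
Check against K (with the unrounded x, y): √((x − 8.0)²+(y − 3.8)²) = 14.70 ≈ 14.70 km. ✓

-0.9 km east, -7.9 km north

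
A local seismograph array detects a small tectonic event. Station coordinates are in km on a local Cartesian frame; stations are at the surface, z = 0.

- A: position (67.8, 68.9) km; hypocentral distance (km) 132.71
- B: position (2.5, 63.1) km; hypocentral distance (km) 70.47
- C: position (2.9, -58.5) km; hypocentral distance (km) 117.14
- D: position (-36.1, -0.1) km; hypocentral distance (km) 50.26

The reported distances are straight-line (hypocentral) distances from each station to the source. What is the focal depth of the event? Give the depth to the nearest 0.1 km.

depth ≈ 23.1 km

Each station gives a sphere (x−x_i)² + (y−y_i)² + z² = d_i² (stations at z=0).
Subtracting the A sphere from B and C: z² cancels, leaving linear equations in x and y:
-130.6 x − 11.6 y = 7289.73
-129.8 x − 254.8 y = -2023.23
Solving: x ≈ -59.201, y ≈ 38.099 km (keep extra digits for the depth step; rounded: -59.2, 38.1).
Then from the A sphere: z² = 132.71² − (x − 67.8)² − (y − 68.9)² with x = -59.201, y = 38.099, so z ≈ 23.108 ≈ 23.1 km.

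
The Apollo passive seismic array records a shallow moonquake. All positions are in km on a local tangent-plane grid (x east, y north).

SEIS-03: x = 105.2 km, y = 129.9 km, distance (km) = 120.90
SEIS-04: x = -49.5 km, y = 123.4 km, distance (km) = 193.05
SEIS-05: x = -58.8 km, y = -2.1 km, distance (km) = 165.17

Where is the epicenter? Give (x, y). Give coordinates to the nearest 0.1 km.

x ≈ 106.0 km, y ≈ 9.0 km

Circle about each station: (x − 105.2)² + (y − 129.9)² = 120.90²; (x + 49.5)² + (y − 123.4)² = 193.05²; (x + 58.8)² + (y + 2.1)² = 165.17².
Subtracting pairs of circle equations eliminates x²+y² and gives linear equations (the radical axes):
-309.4 x − 13.0 y = -32914.73
-328.0 x − 264.0 y = -37143.52
Solving the 2×2 system: x ≈ 106.0, y ≈ 9.0 km.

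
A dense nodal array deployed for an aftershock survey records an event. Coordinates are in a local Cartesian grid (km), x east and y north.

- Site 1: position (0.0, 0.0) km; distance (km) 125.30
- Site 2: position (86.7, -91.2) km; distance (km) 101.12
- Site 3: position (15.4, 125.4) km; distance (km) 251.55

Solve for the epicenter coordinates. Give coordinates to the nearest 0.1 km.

Circle about each station: x² + y² = 125.30²; (x − 86.7)² + (y + 91.2)² = 101.12²; (x − 15.4)² + (y − 125.4)² = 251.55².
Subtracting pairs of circle equations eliminates x²+y² and gives linear equations (the radical axes):
173.4 x − 182.4 y = 21309.17
30.8 x + 250.8 y = -31614.99
Solving the 2×2 system: x ≈ -8.6, y ≈ -125.0 km.

(-8.6, -125.0)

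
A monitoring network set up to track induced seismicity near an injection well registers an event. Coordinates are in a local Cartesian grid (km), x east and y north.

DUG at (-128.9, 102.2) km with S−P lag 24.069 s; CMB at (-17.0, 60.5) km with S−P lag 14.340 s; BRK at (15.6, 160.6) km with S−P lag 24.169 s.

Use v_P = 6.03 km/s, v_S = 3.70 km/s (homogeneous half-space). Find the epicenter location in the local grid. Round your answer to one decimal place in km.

Distance from S−P lag: d = Δt · v_P v_S / (v_P − v_S) = Δt · (6.03·3.70)/(6.03−3.70) ≈ 9.5755·Δt.
So d_DUG = 230.47, d_CMB = 137.31, d_BRK = 231.43 km.
Circle about each station: (x + 128.9)² + (y − 102.2)² = 230.47²; (x + 17.0)² + (y − 60.5)² = 137.31²; (x − 15.6)² + (y − 160.6)² = 231.43².
Subtracting the DUG equation from the CMB and BRK equations removes the quadratic terms:
223.8 x − 83.4 y = 11151.58
289.0 x + 116.8 y = -1467.75
Solving the 2×2 system: x ≈ 23.5, y ≈ -70.7 km.

x ≈ 23.5 km, y ≈ -70.7 km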